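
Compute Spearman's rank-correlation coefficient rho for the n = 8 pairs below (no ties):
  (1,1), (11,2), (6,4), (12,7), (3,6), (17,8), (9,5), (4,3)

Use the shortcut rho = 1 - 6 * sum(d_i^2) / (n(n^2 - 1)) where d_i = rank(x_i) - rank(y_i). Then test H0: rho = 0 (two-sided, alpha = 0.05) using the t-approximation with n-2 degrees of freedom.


Step 1: Rank x and y separately (midranks; no ties here).
rank(x): 1->1, 11->6, 6->4, 12->7, 3->2, 17->8, 9->5, 4->3
rank(y): 1->1, 2->2, 4->4, 7->7, 6->6, 8->8, 5->5, 3->3
Step 2: d_i = R_x(i) - R_y(i); compute d_i^2.
  (1-1)^2=0, (6-2)^2=16, (4-4)^2=0, (7-7)^2=0, (2-6)^2=16, (8-8)^2=0, (5-5)^2=0, (3-3)^2=0
sum(d^2) = 32.
Step 3: rho = 1 - 6*32 / (8*(8^2 - 1)) = 1 - 192/504 = 0.619048.
Step 4: Under H0, t = rho * sqrt((n-2)/(1-rho^2)) = 1.9308 ~ t(6).
Step 5: Two-sided p-value from the t-distribution with 6 df = 0.101733.
Step 6: alpha = 0.05. fail to reject H0.

rho = 0.6190, p = 0.101733, fail to reject H0 at alpha = 0.05.


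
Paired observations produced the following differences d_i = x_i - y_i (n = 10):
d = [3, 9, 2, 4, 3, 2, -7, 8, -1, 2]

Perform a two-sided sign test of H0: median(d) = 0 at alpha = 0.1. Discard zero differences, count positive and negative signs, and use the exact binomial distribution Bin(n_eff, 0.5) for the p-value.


Step 1: Discard zero differences. Original n = 10; n_eff = number of nonzero differences = 10.
Nonzero differences (with sign): +3, +9, +2, +4, +3, +2, -7, +8, -1, +2
Step 2: Count signs: positive = 8, negative = 2.
Step 3: Under H0: P(positive) = 0.5, so the number of positives S ~ Bin(10, 0.5).
Step 4: Two-sided exact p-value = sum of Bin(10,0.5) probabilities at or below the observed probability = 0.109375.
Step 5: alpha = 0.1. fail to reject H0.

n_eff = 10, pos = 8, neg = 2, p = 0.109375, fail to reject H0.


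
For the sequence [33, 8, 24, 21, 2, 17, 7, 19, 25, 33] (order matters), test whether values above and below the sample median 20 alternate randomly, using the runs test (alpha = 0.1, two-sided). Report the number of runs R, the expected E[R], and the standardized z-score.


Step 1: Compute median = 20; label A = above, B = below.
Labels in order: ABAABBBBAA  (n_A = 5, n_B = 5)
Step 2: Count runs R = 5.
Step 3: Under H0 (random ordering), E[R] = 2*n_A*n_B/(n_A+n_B) + 1 = 2*5*5/10 + 1 = 6.0000.
        Var[R] = 2*n_A*n_B*(2*n_A*n_B - n_A - n_B) / ((n_A+n_B)^2 * (n_A+n_B-1)) = 2000/900 = 2.2222.
        SD[R] = 1.4907.
Step 4: Continuity-corrected z = (R + 0.5 - E[R]) / SD[R] = (5 + 0.5 - 6.0000) / 1.4907 = -0.3354.
Step 5: Two-sided p-value via normal approximation = 2*(1 - Phi(|z|)) = 0.737316.
Step 6: alpha = 0.1. fail to reject H0.

R = 5, z = -0.3354, p = 0.737316, fail to reject H0.


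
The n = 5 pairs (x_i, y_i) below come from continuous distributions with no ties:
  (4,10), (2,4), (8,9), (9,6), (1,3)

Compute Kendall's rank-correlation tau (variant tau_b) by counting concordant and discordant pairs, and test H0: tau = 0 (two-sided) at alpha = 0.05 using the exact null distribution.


Step 1: Enumerate the 10 unordered pairs (i,j) with i<j and classify each by sign(x_j-x_i) * sign(y_j-y_i).
  (1,2):dx=-2,dy=-6->C; (1,3):dx=+4,dy=-1->D; (1,4):dx=+5,dy=-4->D; (1,5):dx=-3,dy=-7->C
  (2,3):dx=+6,dy=+5->C; (2,4):dx=+7,dy=+2->C; (2,5):dx=-1,dy=-1->C; (3,4):dx=+1,dy=-3->D
  (3,5):dx=-7,dy=-6->C; (4,5):dx=-8,dy=-3->C
Step 2: C = 7, D = 3, total pairs = 10.
Step 3: tau = (C - D)/(n(n-1)/2) = (7 - 3)/10 = 0.400000.
Step 4: Exact two-sided p-value (enumerate n! = 120 permutations of y under H0): p = 0.483333.
Step 5: alpha = 0.05. fail to reject H0.

tau_b = 0.4000 (C=7, D=3), p = 0.483333, fail to reject H0.


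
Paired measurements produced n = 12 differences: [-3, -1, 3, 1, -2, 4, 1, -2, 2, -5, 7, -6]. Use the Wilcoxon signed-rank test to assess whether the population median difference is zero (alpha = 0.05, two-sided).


Step 1: Drop any zero differences (none here) and take |d_i|.
|d| = [3, 1, 3, 1, 2, 4, 1, 2, 2, 5, 7, 6]
Step 2: Midrank |d_i| (ties get averaged ranks).
ranks: |3|->7.5, |1|->2, |3|->7.5, |1|->2, |2|->5, |4|->9, |1|->2, |2|->5, |2|->5, |5|->10, |7|->12, |6|->11
Step 3: Attach original signs; sum ranks with positive sign and with negative sign.
W+ = 7.5 + 2 + 9 + 2 + 5 + 12 = 37.5
W- = 7.5 + 2 + 5 + 5 + 10 + 11 = 40.5
(Check: W+ + W- = 78 should equal n(n+1)/2 = 78.)
Step 4: Test statistic W = min(W+, W-) = 37.5.
Step 5: Ties in |d|, so use the tie-corrected normal approximation.
        E[W] = n(n+1)/4 = 12*13/4 = 39.
        Tie groups: |d|=1 (t=3), |d|=2 (t=3), |d|=3 (t=2); sum(t^3 - t) = 54.
        Var[W] = n(n+1)(2n+1)/24 - sum(t^3-t)/48 = 3900/24 - 54/48 = 161.375.
        z = (W - E[W]) / sqrt(Var[W]) = (37.5 - 39) / 12.7033 = -0.1181.
        Two-sided p = 2*Phi(z) = 0.906005.
Step 6: alpha = 0.05. fail to reject H0.

W+ = 37.5, W- = 40.5, W = min = 37.5, p = 0.906005, fail to reject H0.


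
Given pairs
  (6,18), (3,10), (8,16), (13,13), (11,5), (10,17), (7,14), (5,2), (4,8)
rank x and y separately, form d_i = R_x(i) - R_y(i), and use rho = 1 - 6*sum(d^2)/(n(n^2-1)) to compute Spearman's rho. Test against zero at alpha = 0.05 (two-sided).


Step 1: Rank x and y separately (midranks; no ties here).
rank(x): 6->4, 3->1, 8->6, 13->9, 11->8, 10->7, 7->5, 5->3, 4->2
rank(y): 18->9, 10->4, 16->7, 13->5, 5->2, 17->8, 14->6, 2->1, 8->3
Step 2: d_i = R_x(i) - R_y(i); compute d_i^2.
  (4-9)^2=25, (1-4)^2=9, (6-7)^2=1, (9-5)^2=16, (8-2)^2=36, (7-8)^2=1, (5-6)^2=1, (3-1)^2=4, (2-3)^2=1
sum(d^2) = 94.
Step 3: rho = 1 - 6*94 / (9*(9^2 - 1)) = 1 - 564/720 = 0.216667.
Step 4: Under H0, t = rho * sqrt((n-2)/(1-rho^2)) = 0.5872 ~ t(7).
Step 5: Two-sided p-value from the t-distribution with 7 df = 0.575515.
Step 6: alpha = 0.05. fail to reject H0.

rho = 0.2167, p = 0.575515, fail to reject H0 at alpha = 0.05.


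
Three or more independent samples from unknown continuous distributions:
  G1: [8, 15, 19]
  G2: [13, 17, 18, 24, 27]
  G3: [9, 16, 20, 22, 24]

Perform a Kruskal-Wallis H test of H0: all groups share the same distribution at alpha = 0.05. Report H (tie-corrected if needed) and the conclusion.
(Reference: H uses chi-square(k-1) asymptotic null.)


Step 1: Combine all N = 13 observations and assign midranks.
sorted (value, group, rank): (8,G1,1), (9,G3,2), (13,G2,3), (15,G1,4), (16,G3,5), (17,G2,6), (18,G2,7), (19,G1,8), (20,G3,9), (22,G3,10), (24,G2,11.5), (24,G3,11.5), (27,G2,13)
Step 2: Sum ranks within each group.
R_1 = 13 (n_1 = 3)
R_2 = 40.5 (n_2 = 5)
R_3 = 37.5 (n_3 = 5)
Step 3: H = 12/(N(N+1)) * sum(R_i^2/n_i) - 3(N+1)
     = 12/(13*14) * (13^2/3 + 40.5^2/5 + 37.5^2/5) - 3*14
     = 0.065934 * 665.633 - 42
     = 1.887912.
Step 4: Ties present; correction factor C = 1 - 6/(13^3 - 13) = 0.997253. Corrected H = 1.887912 / 0.997253 = 1.893113.
Step 5: Under H0, H ~ chi^2(2); p-value = 0.388075.
Step 6: alpha = 0.05. fail to reject H0.

H = 1.8931, df = 2, p = 0.388075, fail to reject H0.


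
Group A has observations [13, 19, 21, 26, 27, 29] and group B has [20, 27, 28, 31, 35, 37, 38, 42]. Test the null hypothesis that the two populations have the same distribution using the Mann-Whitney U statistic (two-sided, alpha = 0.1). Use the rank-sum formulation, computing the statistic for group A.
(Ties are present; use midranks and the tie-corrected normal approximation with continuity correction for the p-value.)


Step 1: Combine and sort all 14 observations; assign midranks.
sorted (value, group): (13,X), (19,X), (20,Y), (21,X), (26,X), (27,X), (27,Y), (28,Y), (29,X), (31,Y), (35,Y), (37,Y), (38,Y), (42,Y)
ranks: 13->1, 19->2, 20->3, 21->4, 26->5, 27->6.5, 27->6.5, 28->8, 29->9, 31->10, 35->11, 37->12, 38->13, 42->14
Step 2: Rank sum for X: R1 = 1 + 2 + 4 + 5 + 6.5 + 9 = 27.5.
Step 3: U_X = R1 - n1(n1+1)/2 = 27.5 - 6*7/2 = 27.5 - 21 = 6.5.
       U_Y = n1*n2 - U_X = 48 - 6.5 = 41.5.
Step 4: Ties are present, so use the tie-corrected normal approximation (with continuity correction) for the p-value.
Step 5: p-value = 0.028013; compare to alpha = 0.1. reject H0.

U_X = 6.5, p = 0.028013, reject H0 at alpha = 0.1.


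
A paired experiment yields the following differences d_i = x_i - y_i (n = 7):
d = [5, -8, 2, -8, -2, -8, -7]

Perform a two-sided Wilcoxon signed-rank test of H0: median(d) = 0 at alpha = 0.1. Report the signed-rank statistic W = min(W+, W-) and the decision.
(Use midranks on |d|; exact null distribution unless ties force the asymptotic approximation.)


Step 1: Drop any zero differences (none here) and take |d_i|.
|d| = [5, 8, 2, 8, 2, 8, 7]
Step 2: Midrank |d_i| (ties get averaged ranks).
ranks: |5|->3, |8|->6, |2|->1.5, |8|->6, |2|->1.5, |8|->6, |7|->4
Step 3: Attach original signs; sum ranks with positive sign and with negative sign.
W+ = 3 + 1.5 = 4.5
W- = 6 + 6 + 1.5 + 6 + 4 = 23.5
(Check: W+ + W- = 28 should equal n(n+1)/2 = 28.)
Step 4: Test statistic W = min(W+, W-) = 4.5.
Step 5: Ties in |d|, so use the tie-corrected normal approximation.
        E[W] = n(n+1)/4 = 7*8/4 = 14.
        Tie groups: |d|=2 (t=2), |d|=8 (t=3); sum(t^3 - t) = 30.
        Var[W] = n(n+1)(2n+1)/24 - sum(t^3-t)/48 = 840/24 - 30/48 = 34.375.
        z = (W - E[W]) / sqrt(Var[W]) = (4.5 - 14) / 5.8630 = -1.6203.
        Two-sided p = 2*Phi(z) = 0.105162.
Step 6: alpha = 0.1. fail to reject H0.

W+ = 4.5, W- = 23.5, W = min = 4.5, p = 0.105162, fail to reject H0.


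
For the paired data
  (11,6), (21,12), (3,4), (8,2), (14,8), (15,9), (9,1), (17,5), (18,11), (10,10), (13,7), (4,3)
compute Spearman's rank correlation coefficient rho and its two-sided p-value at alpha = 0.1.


Step 1: Rank x and y separately (midranks; no ties here).
rank(x): 11->6, 21->12, 3->1, 8->3, 14->8, 15->9, 9->4, 17->10, 18->11, 10->5, 13->7, 4->2
rank(y): 6->6, 12->12, 4->4, 2->2, 8->8, 9->9, 1->1, 5->5, 11->11, 10->10, 7->7, 3->3
Step 2: d_i = R_x(i) - R_y(i); compute d_i^2.
  (6-6)^2=0, (12-12)^2=0, (1-4)^2=9, (3-2)^2=1, (8-8)^2=0, (9-9)^2=0, (4-1)^2=9, (10-5)^2=25, (11-11)^2=0, (5-10)^2=25, (7-7)^2=0, (2-3)^2=1
sum(d^2) = 70.
Step 3: rho = 1 - 6*70 / (12*(12^2 - 1)) = 1 - 420/1716 = 0.755245.
Step 4: Under H0, t = rho * sqrt((n-2)/(1-rho^2)) = 3.6438 ~ t(10).
Step 5: Two-sided p-value from the t-distribution with 10 df = 0.004508.
Step 6: alpha = 0.1. reject H0.

rho = 0.7552, p = 0.004508, reject H0 at alpha = 0.1.


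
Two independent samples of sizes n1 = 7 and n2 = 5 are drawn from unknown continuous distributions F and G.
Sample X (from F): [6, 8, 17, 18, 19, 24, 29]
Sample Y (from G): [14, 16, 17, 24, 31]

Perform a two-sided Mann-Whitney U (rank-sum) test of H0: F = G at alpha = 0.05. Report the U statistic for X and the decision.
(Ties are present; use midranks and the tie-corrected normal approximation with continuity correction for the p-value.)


Step 1: Combine and sort all 12 observations; assign midranks.
sorted (value, group): (6,X), (8,X), (14,Y), (16,Y), (17,X), (17,Y), (18,X), (19,X), (24,X), (24,Y), (29,X), (31,Y)
ranks: 6->1, 8->2, 14->3, 16->4, 17->5.5, 17->5.5, 18->7, 19->8, 24->9.5, 24->9.5, 29->11, 31->12
Step 2: Rank sum for X: R1 = 1 + 2 + 5.5 + 7 + 8 + 9.5 + 11 = 44.
Step 3: U_X = R1 - n1(n1+1)/2 = 44 - 7*8/2 = 44 - 28 = 16.
       U_Y = n1*n2 - U_X = 35 - 16 = 19.
Step 4: Ties are present, so use the tie-corrected normal approximation (with continuity correction) for the p-value.
Step 5: p-value = 0.870542; compare to alpha = 0.05. fail to reject H0.

U_X = 16, p = 0.870542, fail to reject H0 at alpha = 0.05.


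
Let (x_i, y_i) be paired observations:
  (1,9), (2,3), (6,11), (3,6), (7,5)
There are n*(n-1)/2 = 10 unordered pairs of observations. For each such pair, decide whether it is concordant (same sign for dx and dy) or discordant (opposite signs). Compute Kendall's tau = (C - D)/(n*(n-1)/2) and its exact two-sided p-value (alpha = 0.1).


Step 1: Enumerate the 10 unordered pairs (i,j) with i<j and classify each by sign(x_j-x_i) * sign(y_j-y_i).
  (1,2):dx=+1,dy=-6->D; (1,3):dx=+5,dy=+2->C; (1,4):dx=+2,dy=-3->D; (1,5):dx=+6,dy=-4->D
  (2,3):dx=+4,dy=+8->C; (2,4):dx=+1,dy=+3->C; (2,5):dx=+5,dy=+2->C; (3,4):dx=-3,dy=-5->C
  (3,5):dx=+1,dy=-6->D; (4,5):dx=+4,dy=-1->D
Step 2: C = 5, D = 5, total pairs = 10.
Step 3: tau = (C - D)/(n(n-1)/2) = (5 - 5)/10 = 0.000000.
Step 4: Exact two-sided p-value (enumerate n! = 120 permutations of y under H0): p = 1.000000.
Step 5: alpha = 0.1. fail to reject H0.

tau_b = 0.0000 (C=5, D=5), p = 1.000000, fail to reject H0.


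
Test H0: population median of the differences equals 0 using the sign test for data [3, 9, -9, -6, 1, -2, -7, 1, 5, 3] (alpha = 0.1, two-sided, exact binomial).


Step 1: Discard zero differences. Original n = 10; n_eff = number of nonzero differences = 10.
Nonzero differences (with sign): +3, +9, -9, -6, +1, -2, -7, +1, +5, +3
Step 2: Count signs: positive = 6, negative = 4.
Step 3: Under H0: P(positive) = 0.5, so the number of positives S ~ Bin(10, 0.5).
Step 4: Two-sided exact p-value = sum of Bin(10,0.5) probabilities at or below the observed probability = 0.753906.
Step 5: alpha = 0.1. fail to reject H0.

n_eff = 10, pos = 6, neg = 4, p = 0.753906, fail to reject H0.


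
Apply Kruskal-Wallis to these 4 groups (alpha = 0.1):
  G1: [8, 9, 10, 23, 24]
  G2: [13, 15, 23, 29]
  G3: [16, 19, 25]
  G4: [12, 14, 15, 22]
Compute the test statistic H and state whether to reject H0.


Step 1: Combine all N = 16 observations and assign midranks.
sorted (value, group, rank): (8,G1,1), (9,G1,2), (10,G1,3), (12,G4,4), (13,G2,5), (14,G4,6), (15,G2,7.5), (15,G4,7.5), (16,G3,9), (19,G3,10), (22,G4,11), (23,G1,12.5), (23,G2,12.5), (24,G1,14), (25,G3,15), (29,G2,16)
Step 2: Sum ranks within each group.
R_1 = 32.5 (n_1 = 5)
R_2 = 41 (n_2 = 4)
R_3 = 34 (n_3 = 3)
R_4 = 28.5 (n_4 = 4)
Step 3: H = 12/(N(N+1)) * sum(R_i^2/n_i) - 3(N+1)
     = 12/(16*17) * (32.5^2/5 + 41^2/4 + 34^2/3 + 28.5^2/4) - 3*17
     = 0.044118 * 1219.9 - 51
     = 2.818934.
Step 4: Ties present; correction factor C = 1 - 12/(16^3 - 16) = 0.997059. Corrected H = 2.818934 / 0.997059 = 2.827249.
Step 5: Under H0, H ~ chi^2(3); p-value = 0.419034.
Step 6: alpha = 0.1. fail to reject H0.

H = 2.8272, df = 3, p = 0.419034, fail to reject H0.


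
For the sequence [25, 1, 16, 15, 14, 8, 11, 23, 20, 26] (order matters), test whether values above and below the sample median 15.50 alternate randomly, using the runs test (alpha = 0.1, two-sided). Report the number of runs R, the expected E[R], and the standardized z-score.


Step 1: Compute median = 15.50; label A = above, B = below.
Labels in order: ABABBBBAAA  (n_A = 5, n_B = 5)
Step 2: Count runs R = 5.
Step 3: Under H0 (random ordering), E[R] = 2*n_A*n_B/(n_A+n_B) + 1 = 2*5*5/10 + 1 = 6.0000.
        Var[R] = 2*n_A*n_B*(2*n_A*n_B - n_A - n_B) / ((n_A+n_B)^2 * (n_A+n_B-1)) = 2000/900 = 2.2222.
        SD[R] = 1.4907.
Step 4: Continuity-corrected z = (R + 0.5 - E[R]) / SD[R] = (5 + 0.5 - 6.0000) / 1.4907 = -0.3354.
Step 5: Two-sided p-value via normal approximation = 2*(1 - Phi(|z|)) = 0.737316.
Step 6: alpha = 0.1. fail to reject H0.

R = 5, z = -0.3354, p = 0.737316, fail to reject H0.


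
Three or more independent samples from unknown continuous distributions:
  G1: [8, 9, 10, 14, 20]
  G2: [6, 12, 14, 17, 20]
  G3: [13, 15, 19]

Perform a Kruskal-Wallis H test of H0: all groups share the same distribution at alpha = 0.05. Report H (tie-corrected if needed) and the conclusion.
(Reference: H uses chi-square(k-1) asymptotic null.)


Step 1: Combine all N = 13 observations and assign midranks.
sorted (value, group, rank): (6,G2,1), (8,G1,2), (9,G1,3), (10,G1,4), (12,G2,5), (13,G3,6), (14,G1,7.5), (14,G2,7.5), (15,G3,9), (17,G2,10), (19,G3,11), (20,G1,12.5), (20,G2,12.5)
Step 2: Sum ranks within each group.
R_1 = 29 (n_1 = 5)
R_2 = 36 (n_2 = 5)
R_3 = 26 (n_3 = 3)
Step 3: H = 12/(N(N+1)) * sum(R_i^2/n_i) - 3(N+1)
     = 12/(13*14) * (29^2/5 + 36^2/5 + 26^2/3) - 3*14
     = 0.065934 * 652.733 - 42
     = 1.037363.
Step 4: Ties present; correction factor C = 1 - 12/(13^3 - 13) = 0.994505. Corrected H = 1.037363 / 0.994505 = 1.043094.
Step 5: Under H0, H ~ chi^2(2); p-value = 0.593602.
Step 6: alpha = 0.05. fail to reject H0.

H = 1.0431, df = 2, p = 0.593602, fail to reject H0.


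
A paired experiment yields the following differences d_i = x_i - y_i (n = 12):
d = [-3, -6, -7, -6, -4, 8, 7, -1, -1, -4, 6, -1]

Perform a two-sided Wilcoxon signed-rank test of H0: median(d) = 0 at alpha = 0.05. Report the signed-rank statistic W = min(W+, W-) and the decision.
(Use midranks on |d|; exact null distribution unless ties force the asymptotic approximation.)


Step 1: Drop any zero differences (none here) and take |d_i|.
|d| = [3, 6, 7, 6, 4, 8, 7, 1, 1, 4, 6, 1]
Step 2: Midrank |d_i| (ties get averaged ranks).
ranks: |3|->4, |6|->8, |7|->10.5, |6|->8, |4|->5.5, |8|->12, |7|->10.5, |1|->2, |1|->2, |4|->5.5, |6|->8, |1|->2
Step 3: Attach original signs; sum ranks with positive sign and with negative sign.
W+ = 12 + 10.5 + 8 = 30.5
W- = 4 + 8 + 10.5 + 8 + 5.5 + 2 + 2 + 5.5 + 2 = 47.5
(Check: W+ + W- = 78 should equal n(n+1)/2 = 78.)
Step 4: Test statistic W = min(W+, W-) = 30.5.
Step 5: Ties in |d|, so use the tie-corrected normal approximation.
        E[W] = n(n+1)/4 = 12*13/4 = 39.
        Tie groups: |d|=1 (t=3), |d|=4 (t=2), |d|=6 (t=3), |d|=7 (t=2); sum(t^3 - t) = 60.
        Var[W] = n(n+1)(2n+1)/24 - sum(t^3-t)/48 = 3900/24 - 60/48 = 161.25.
        z = (W - E[W]) / sqrt(Var[W]) = (30.5 - 39) / 12.6984 = -0.6694.
        Two-sided p = 2*Phi(z) = 0.503257.
Step 6: alpha = 0.05. fail to reject H0.

W+ = 30.5, W- = 47.5, W = min = 30.5, p = 0.503257, fail to reject H0.


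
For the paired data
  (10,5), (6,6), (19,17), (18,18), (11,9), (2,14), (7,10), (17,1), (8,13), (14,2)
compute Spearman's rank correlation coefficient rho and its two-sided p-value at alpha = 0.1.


Step 1: Rank x and y separately (midranks; no ties here).
rank(x): 10->5, 6->2, 19->10, 18->9, 11->6, 2->1, 7->3, 17->8, 8->4, 14->7
rank(y): 5->3, 6->4, 17->9, 18->10, 9->5, 14->8, 10->6, 1->1, 13->7, 2->2
Step 2: d_i = R_x(i) - R_y(i); compute d_i^2.
  (5-3)^2=4, (2-4)^2=4, (10-9)^2=1, (9-10)^2=1, (6-5)^2=1, (1-8)^2=49, (3-6)^2=9, (8-1)^2=49, (4-7)^2=9, (7-2)^2=25
sum(d^2) = 152.
Step 3: rho = 1 - 6*152 / (10*(10^2 - 1)) = 1 - 912/990 = 0.078788.
Step 4: Under H0, t = rho * sqrt((n-2)/(1-rho^2)) = 0.2235 ~ t(8).
Step 5: Two-sided p-value from the t-distribution with 8 df = 0.828717.
Step 6: alpha = 0.1. fail to reject H0.

rho = 0.0788, p = 0.828717, fail to reject H0 at alpha = 0.1.


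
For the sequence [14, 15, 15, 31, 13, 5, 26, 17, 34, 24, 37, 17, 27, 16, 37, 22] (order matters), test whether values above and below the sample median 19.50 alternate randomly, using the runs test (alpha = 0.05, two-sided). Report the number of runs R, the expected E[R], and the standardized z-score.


Step 1: Compute median = 19.50; label A = above, B = below.
Labels in order: BBBABBABAAABABAA  (n_A = 8, n_B = 8)
Step 2: Count runs R = 10.
Step 3: Under H0 (random ordering), E[R] = 2*n_A*n_B/(n_A+n_B) + 1 = 2*8*8/16 + 1 = 9.0000.
        Var[R] = 2*n_A*n_B*(2*n_A*n_B - n_A - n_B) / ((n_A+n_B)^2 * (n_A+n_B-1)) = 14336/3840 = 3.7333.
        SD[R] = 1.9322.
Step 4: Continuity-corrected z = (R - 0.5 - E[R]) / SD[R] = (10 - 0.5 - 9.0000) / 1.9322 = 0.2588.
Step 5: Two-sided p-value via normal approximation = 2*(1 - Phi(|z|)) = 0.795809.
Step 6: alpha = 0.05. fail to reject H0.

R = 10, z = 0.2588, p = 0.795809, fail to reject H0.


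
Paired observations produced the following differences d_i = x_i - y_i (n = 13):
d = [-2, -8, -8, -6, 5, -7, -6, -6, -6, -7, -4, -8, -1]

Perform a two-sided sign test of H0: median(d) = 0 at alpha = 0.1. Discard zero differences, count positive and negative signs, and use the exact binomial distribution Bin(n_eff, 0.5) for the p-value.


Step 1: Discard zero differences. Original n = 13; n_eff = number of nonzero differences = 13.
Nonzero differences (with sign): -2, -8, -8, -6, +5, -7, -6, -6, -6, -7, -4, -8, -1
Step 2: Count signs: positive = 1, negative = 12.
Step 3: Under H0: P(positive) = 0.5, so the number of positives S ~ Bin(13, 0.5).
Step 4: Two-sided exact p-value = sum of Bin(13,0.5) probabilities at or below the observed probability = 0.003418.
Step 5: alpha = 0.1. reject H0.

n_eff = 13, pos = 1, neg = 12, p = 0.003418, reject H0.


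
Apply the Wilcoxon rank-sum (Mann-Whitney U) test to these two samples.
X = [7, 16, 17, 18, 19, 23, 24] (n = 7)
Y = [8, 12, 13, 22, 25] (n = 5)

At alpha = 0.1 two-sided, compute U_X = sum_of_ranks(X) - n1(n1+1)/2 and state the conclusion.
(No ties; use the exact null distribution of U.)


Step 1: Combine and sort all 12 observations; assign midranks.
sorted (value, group): (7,X), (8,Y), (12,Y), (13,Y), (16,X), (17,X), (18,X), (19,X), (22,Y), (23,X), (24,X), (25,Y)
ranks: 7->1, 8->2, 12->3, 13->4, 16->5, 17->6, 18->7, 19->8, 22->9, 23->10, 24->11, 25->12
Step 2: Rank sum for X: R1 = 1 + 5 + 6 + 7 + 8 + 10 + 11 = 48.
Step 3: U_X = R1 - n1(n1+1)/2 = 48 - 7*8/2 = 48 - 28 = 20.
       U_Y = n1*n2 - U_X = 35 - 20 = 15.
Step 4: No ties, so the exact null distribution of U (based on enumerating the C(12,7) = 792 equally likely rank assignments) gives the two-sided p-value.
Step 5: p-value = 0.755051; compare to alpha = 0.1. fail to reject H0.

U_X = 20, p = 0.755051, fail to reject H0 at alpha = 0.1.


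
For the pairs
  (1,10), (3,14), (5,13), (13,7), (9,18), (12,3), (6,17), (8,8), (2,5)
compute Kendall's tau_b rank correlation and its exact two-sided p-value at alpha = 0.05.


Step 1: Enumerate the 36 unordered pairs (i,j) with i<j and classify each by sign(x_j-x_i) * sign(y_j-y_i).
  (1,2):dx=+2,dy=+4->C; (1,3):dx=+4,dy=+3->C; (1,4):dx=+12,dy=-3->D; (1,5):dx=+8,dy=+8->C
  (1,6):dx=+11,dy=-7->D; (1,7):dx=+5,dy=+7->C; (1,8):dx=+7,dy=-2->D; (1,9):dx=+1,dy=-5->D
  (2,3):dx=+2,dy=-1->D; (2,4):dx=+10,dy=-7->D; (2,5):dx=+6,dy=+4->C; (2,6):dx=+9,dy=-11->D
  (2,7):dx=+3,dy=+3->C; (2,8):dx=+5,dy=-6->D; (2,9):dx=-1,dy=-9->C; (3,4):dx=+8,dy=-6->D
  (3,5):dx=+4,dy=+5->C; (3,6):dx=+7,dy=-10->D; (3,7):dx=+1,dy=+4->C; (3,8):dx=+3,dy=-5->D
  (3,9):dx=-3,dy=-8->C; (4,5):dx=-4,dy=+11->D; (4,6):dx=-1,dy=-4->C; (4,7):dx=-7,dy=+10->D
  (4,8):dx=-5,dy=+1->D; (4,9):dx=-11,dy=-2->C; (5,6):dx=+3,dy=-15->D; (5,7):dx=-3,dy=-1->C
  (5,8):dx=-1,dy=-10->C; (5,9):dx=-7,dy=-13->C; (6,7):dx=-6,dy=+14->D; (6,8):dx=-4,dy=+5->D
  (6,9):dx=-10,dy=+2->D; (7,8):dx=+2,dy=-9->D; (7,9):dx=-4,dy=-12->C; (8,9):dx=-6,dy=-3->C
Step 2: C = 17, D = 19, total pairs = 36.
Step 3: tau = (C - D)/(n(n-1)/2) = (17 - 19)/36 = -0.055556.
Step 4: Exact two-sided p-value (enumerate n! = 362880 permutations of y under H0): p = 0.919455.
Step 5: alpha = 0.05. fail to reject H0.

tau_b = -0.0556 (C=17, D=19), p = 0.919455, fail to reject H0.


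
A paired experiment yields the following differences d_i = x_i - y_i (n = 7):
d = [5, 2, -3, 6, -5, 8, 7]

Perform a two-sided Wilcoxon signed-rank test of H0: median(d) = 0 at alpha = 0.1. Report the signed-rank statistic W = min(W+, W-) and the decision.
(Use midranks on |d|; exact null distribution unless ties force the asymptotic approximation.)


Step 1: Drop any zero differences (none here) and take |d_i|.
|d| = [5, 2, 3, 6, 5, 8, 7]
Step 2: Midrank |d_i| (ties get averaged ranks).
ranks: |5|->3.5, |2|->1, |3|->2, |6|->5, |5|->3.5, |8|->7, |7|->6
Step 3: Attach original signs; sum ranks with positive sign and with negative sign.
W+ = 3.5 + 1 + 5 + 7 + 6 = 22.5
W- = 2 + 3.5 = 5.5
(Check: W+ + W- = 28 should equal n(n+1)/2 = 28.)
Step 4: Test statistic W = min(W+, W-) = 5.5.
Step 5: Ties in |d|, so use the tie-corrected normal approximation.
        E[W] = n(n+1)/4 = 7*8/4 = 14.
        Tie groups: |d|=5 (t=2); sum(t^3 - t) = 6.
        Var[W] = n(n+1)(2n+1)/24 - sum(t^3-t)/48 = 840/24 - 6/48 = 34.875.
        z = (W - E[W]) / sqrt(Var[W]) = (5.5 - 14) / 5.9055 = -1.4393.
        Two-sided p = 2*Phi(z) = 0.150056.
Step 6: alpha = 0.1. fail to reject H0.

W+ = 22.5, W- = 5.5, W = min = 5.5, p = 0.150056, fail to reject H0.


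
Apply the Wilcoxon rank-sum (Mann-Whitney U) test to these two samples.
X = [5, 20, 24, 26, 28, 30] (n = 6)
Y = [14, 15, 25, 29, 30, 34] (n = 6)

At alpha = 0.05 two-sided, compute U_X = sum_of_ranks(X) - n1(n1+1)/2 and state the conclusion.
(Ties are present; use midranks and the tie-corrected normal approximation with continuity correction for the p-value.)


Step 1: Combine and sort all 12 observations; assign midranks.
sorted (value, group): (5,X), (14,Y), (15,Y), (20,X), (24,X), (25,Y), (26,X), (28,X), (29,Y), (30,X), (30,Y), (34,Y)
ranks: 5->1, 14->2, 15->3, 20->4, 24->5, 25->6, 26->7, 28->8, 29->9, 30->10.5, 30->10.5, 34->12
Step 2: Rank sum for X: R1 = 1 + 4 + 5 + 7 + 8 + 10.5 = 35.5.
Step 3: U_X = R1 - n1(n1+1)/2 = 35.5 - 6*7/2 = 35.5 - 21 = 14.5.
       U_Y = n1*n2 - U_X = 36 - 14.5 = 21.5.
Step 4: Ties are present, so use the tie-corrected normal approximation (with continuity correction) for the p-value.
Step 5: p-value = 0.630356; compare to alpha = 0.05. fail to reject H0.

U_X = 14.5, p = 0.630356, fail to reject H0 at alpha = 0.05.


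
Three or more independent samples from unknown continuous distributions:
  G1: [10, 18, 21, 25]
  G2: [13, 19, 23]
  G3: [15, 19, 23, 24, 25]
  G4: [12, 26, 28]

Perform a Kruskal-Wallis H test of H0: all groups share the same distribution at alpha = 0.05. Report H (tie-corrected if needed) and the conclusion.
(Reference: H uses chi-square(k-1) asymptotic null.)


Step 1: Combine all N = 15 observations and assign midranks.
sorted (value, group, rank): (10,G1,1), (12,G4,2), (13,G2,3), (15,G3,4), (18,G1,5), (19,G2,6.5), (19,G3,6.5), (21,G1,8), (23,G2,9.5), (23,G3,9.5), (24,G3,11), (25,G1,12.5), (25,G3,12.5), (26,G4,14), (28,G4,15)
Step 2: Sum ranks within each group.
R_1 = 26.5 (n_1 = 4)
R_2 = 19 (n_2 = 3)
R_3 = 43.5 (n_3 = 5)
R_4 = 31 (n_4 = 3)
Step 3: H = 12/(N(N+1)) * sum(R_i^2/n_i) - 3(N+1)
     = 12/(15*16) * (26.5^2/4 + 19^2/3 + 43.5^2/5 + 31^2/3) - 3*16
     = 0.050000 * 994.679 - 48
     = 1.733958.
Step 4: Ties present; correction factor C = 1 - 18/(15^3 - 15) = 0.994643. Corrected H = 1.733958 / 0.994643 = 1.743297.
Step 5: Under H0, H ~ chi^2(3); p-value = 0.627351.
Step 6: alpha = 0.05. fail to reject H0.

H = 1.7433, df = 3, p = 0.627351, fail to reject H0.


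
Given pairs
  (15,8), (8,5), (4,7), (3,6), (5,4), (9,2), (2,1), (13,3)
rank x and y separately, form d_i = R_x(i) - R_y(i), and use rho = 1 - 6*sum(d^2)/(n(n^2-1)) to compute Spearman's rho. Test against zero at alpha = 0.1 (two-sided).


Step 1: Rank x and y separately (midranks; no ties here).
rank(x): 15->8, 8->5, 4->3, 3->2, 5->4, 9->6, 2->1, 13->7
rank(y): 8->8, 5->5, 7->7, 6->6, 4->4, 2->2, 1->1, 3->3
Step 2: d_i = R_x(i) - R_y(i); compute d_i^2.
  (8-8)^2=0, (5-5)^2=0, (3-7)^2=16, (2-6)^2=16, (4-4)^2=0, (6-2)^2=16, (1-1)^2=0, (7-3)^2=16
sum(d^2) = 64.
Step 3: rho = 1 - 6*64 / (8*(8^2 - 1)) = 1 - 384/504 = 0.238095.
Step 4: Under H0, t = rho * sqrt((n-2)/(1-rho^2)) = 0.6005 ~ t(6).
Step 5: Two-sided p-value from the t-distribution with 6 df = 0.570156.
Step 6: alpha = 0.1. fail to reject H0.

rho = 0.2381, p = 0.570156, fail to reject H0 at alpha = 0.1.


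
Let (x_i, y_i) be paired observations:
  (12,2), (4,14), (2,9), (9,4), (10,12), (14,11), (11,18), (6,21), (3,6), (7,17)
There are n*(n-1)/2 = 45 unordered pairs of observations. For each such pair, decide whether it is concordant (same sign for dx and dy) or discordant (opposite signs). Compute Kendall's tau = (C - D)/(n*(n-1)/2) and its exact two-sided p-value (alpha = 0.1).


Step 1: Enumerate the 45 unordered pairs (i,j) with i<j and classify each by sign(x_j-x_i) * sign(y_j-y_i).
  (1,2):dx=-8,dy=+12->D; (1,3):dx=-10,dy=+7->D; (1,4):dx=-3,dy=+2->D; (1,5):dx=-2,dy=+10->D
  (1,6):dx=+2,dy=+9->C; (1,7):dx=-1,dy=+16->D; (1,8):dx=-6,dy=+19->D; (1,9):dx=-9,dy=+4->D
  (1,10):dx=-5,dy=+15->D; (2,3):dx=-2,dy=-5->C; (2,4):dx=+5,dy=-10->D; (2,5):dx=+6,dy=-2->D
  (2,6):dx=+10,dy=-3->D; (2,7):dx=+7,dy=+4->C; (2,8):dx=+2,dy=+7->C; (2,9):dx=-1,dy=-8->C
  (2,10):dx=+3,dy=+3->C; (3,4):dx=+7,dy=-5->D; (3,5):dx=+8,dy=+3->C; (3,6):dx=+12,dy=+2->C
  (3,7):dx=+9,dy=+9->C; (3,8):dx=+4,dy=+12->C; (3,9):dx=+1,dy=-3->D; (3,10):dx=+5,dy=+8->C
  (4,5):dx=+1,dy=+8->C; (4,6):dx=+5,dy=+7->C; (4,7):dx=+2,dy=+14->C; (4,8):dx=-3,dy=+17->D
  (4,9):dx=-6,dy=+2->D; (4,10):dx=-2,dy=+13->D; (5,6):dx=+4,dy=-1->D; (5,7):dx=+1,dy=+6->C
  (5,8):dx=-4,dy=+9->D; (5,9):dx=-7,dy=-6->C; (5,10):dx=-3,dy=+5->D; (6,7):dx=-3,dy=+7->D
  (6,8):dx=-8,dy=+10->D; (6,9):dx=-11,dy=-5->C; (6,10):dx=-7,dy=+6->D; (7,8):dx=-5,dy=+3->D
  (7,9):dx=-8,dy=-12->C; (7,10):dx=-4,dy=-1->C; (8,9):dx=-3,dy=-15->C; (8,10):dx=+1,dy=-4->D
  (9,10):dx=+4,dy=+11->C
Step 2: C = 21, D = 24, total pairs = 45.
Step 3: tau = (C - D)/(n(n-1)/2) = (21 - 24)/45 = -0.066667.
Step 4: Exact two-sided p-value (enumerate n! = 3628800 permutations of y under H0): p = 0.861801.
Step 5: alpha = 0.1. fail to reject H0.

tau_b = -0.0667 (C=21, D=24), p = 0.861801, fail to reject H0.


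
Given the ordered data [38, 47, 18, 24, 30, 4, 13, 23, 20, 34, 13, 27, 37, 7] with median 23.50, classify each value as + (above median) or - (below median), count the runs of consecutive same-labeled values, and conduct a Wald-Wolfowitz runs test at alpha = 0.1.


Step 1: Compute median = 23.50; label A = above, B = below.
Labels in order: AABAABBBBABAAB  (n_A = 7, n_B = 7)
Step 2: Count runs R = 8.
Step 3: Under H0 (random ordering), E[R] = 2*n_A*n_B/(n_A+n_B) + 1 = 2*7*7/14 + 1 = 8.0000.
        Var[R] = 2*n_A*n_B*(2*n_A*n_B - n_A - n_B) / ((n_A+n_B)^2 * (n_A+n_B-1)) = 8232/2548 = 3.2308.
        SD[R] = 1.7974.
Step 4: R = E[R], so z = 0 with no continuity correction.
Step 5: Two-sided p-value via normal approximation = 2*(1 - Phi(|z|)) = 1.000000.
Step 6: alpha = 0.1. fail to reject H0.

R = 8, z = 0.0000, p = 1.000000, fail to reject H0.


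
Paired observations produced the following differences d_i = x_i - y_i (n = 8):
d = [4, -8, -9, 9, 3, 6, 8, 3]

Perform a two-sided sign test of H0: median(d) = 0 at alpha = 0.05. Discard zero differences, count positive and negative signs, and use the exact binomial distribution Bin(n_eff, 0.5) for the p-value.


Step 1: Discard zero differences. Original n = 8; n_eff = number of nonzero differences = 8.
Nonzero differences (with sign): +4, -8, -9, +9, +3, +6, +8, +3
Step 2: Count signs: positive = 6, negative = 2.
Step 3: Under H0: P(positive) = 0.5, so the number of positives S ~ Bin(8, 0.5).
Step 4: Two-sided exact p-value = sum of Bin(8,0.5) probabilities at or below the observed probability = 0.289062.
Step 5: alpha = 0.05. fail to reject H0.

n_eff = 8, pos = 6, neg = 2, p = 0.289062, fail to reject H0.


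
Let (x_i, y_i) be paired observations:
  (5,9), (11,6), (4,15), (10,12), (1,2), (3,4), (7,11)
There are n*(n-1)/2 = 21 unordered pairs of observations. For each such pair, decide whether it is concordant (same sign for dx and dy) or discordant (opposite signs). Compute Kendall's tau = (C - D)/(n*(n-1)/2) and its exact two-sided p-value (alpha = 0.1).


Step 1: Enumerate the 21 unordered pairs (i,j) with i<j and classify each by sign(x_j-x_i) * sign(y_j-y_i).
  (1,2):dx=+6,dy=-3->D; (1,3):dx=-1,dy=+6->D; (1,4):dx=+5,dy=+3->C; (1,5):dx=-4,dy=-7->C
  (1,6):dx=-2,dy=-5->C; (1,7):dx=+2,dy=+2->C; (2,3):dx=-7,dy=+9->D; (2,4):dx=-1,dy=+6->D
  (2,5):dx=-10,dy=-4->C; (2,6):dx=-8,dy=-2->C; (2,7):dx=-4,dy=+5->D; (3,4):dx=+6,dy=-3->D
  (3,5):dx=-3,dy=-13->C; (3,6):dx=-1,dy=-11->C; (3,7):dx=+3,dy=-4->D; (4,5):dx=-9,dy=-10->C
  (4,6):dx=-7,dy=-8->C; (4,7):dx=-3,dy=-1->C; (5,6):dx=+2,dy=+2->C; (5,7):dx=+6,dy=+9->C
  (6,7):dx=+4,dy=+7->C
Step 2: C = 14, D = 7, total pairs = 21.
Step 3: tau = (C - D)/(n(n-1)/2) = (14 - 7)/21 = 0.333333.
Step 4: Exact two-sided p-value (enumerate n! = 5040 permutations of y under H0): p = 0.381349.
Step 5: alpha = 0.1. fail to reject H0.

tau_b = 0.3333 (C=14, D=7), p = 0.381349, fail to reject H0.


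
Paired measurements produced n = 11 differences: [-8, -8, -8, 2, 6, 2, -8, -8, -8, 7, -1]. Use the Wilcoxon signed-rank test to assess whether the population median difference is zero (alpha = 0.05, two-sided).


Step 1: Drop any zero differences (none here) and take |d_i|.
|d| = [8, 8, 8, 2, 6, 2, 8, 8, 8, 7, 1]
Step 2: Midrank |d_i| (ties get averaged ranks).
ranks: |8|->8.5, |8|->8.5, |8|->8.5, |2|->2.5, |6|->4, |2|->2.5, |8|->8.5, |8|->8.5, |8|->8.5, |7|->5, |1|->1
Step 3: Attach original signs; sum ranks with positive sign and with negative sign.
W+ = 2.5 + 4 + 2.5 + 5 = 14
W- = 8.5 + 8.5 + 8.5 + 8.5 + 8.5 + 8.5 + 1 = 52
(Check: W+ + W- = 66 should equal n(n+1)/2 = 66.)
Step 4: Test statistic W = min(W+, W-) = 14.
Step 5: Ties in |d|, so use the tie-corrected normal approximation.
        E[W] = n(n+1)/4 = 11*12/4 = 33.
        Tie groups: |d|=2 (t=2), |d|=8 (t=6); sum(t^3 - t) = 216.
        Var[W] = n(n+1)(2n+1)/24 - sum(t^3-t)/48 = 3036/24 - 216/48 = 122.
        z = (W - E[W]) / sqrt(Var[W]) = (14 - 33) / 11.0454 = -1.7202.
        Two-sided p = 2*Phi(z) = 0.085400.
Step 6: alpha = 0.05. fail to reject H0.

W+ = 14, W- = 52, W = min = 14, p = 0.085400, fail to reject H0.


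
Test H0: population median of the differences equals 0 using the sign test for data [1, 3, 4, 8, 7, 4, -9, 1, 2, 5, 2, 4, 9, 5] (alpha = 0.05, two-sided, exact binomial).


Step 1: Discard zero differences. Original n = 14; n_eff = number of nonzero differences = 14.
Nonzero differences (with sign): +1, +3, +4, +8, +7, +4, -9, +1, +2, +5, +2, +4, +9, +5
Step 2: Count signs: positive = 13, negative = 1.
Step 3: Under H0: P(positive) = 0.5, so the number of positives S ~ Bin(14, 0.5).
Step 4: Two-sided exact p-value = sum of Bin(14,0.5) probabilities at or below the observed probability = 0.001831.
Step 5: alpha = 0.05. reject H0.

n_eff = 14, pos = 13, neg = 1, p = 0.001831, reject H0.


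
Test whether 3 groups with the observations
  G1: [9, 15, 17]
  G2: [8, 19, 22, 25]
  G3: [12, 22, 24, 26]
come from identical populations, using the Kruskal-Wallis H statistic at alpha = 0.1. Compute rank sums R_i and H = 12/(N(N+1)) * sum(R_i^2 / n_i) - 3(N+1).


Step 1: Combine all N = 11 observations and assign midranks.
sorted (value, group, rank): (8,G2,1), (9,G1,2), (12,G3,3), (15,G1,4), (17,G1,5), (19,G2,6), (22,G2,7.5), (22,G3,7.5), (24,G3,9), (25,G2,10), (26,G3,11)
Step 2: Sum ranks within each group.
R_1 = 11 (n_1 = 3)
R_2 = 24.5 (n_2 = 4)
R_3 = 30.5 (n_3 = 4)
Step 3: H = 12/(N(N+1)) * sum(R_i^2/n_i) - 3(N+1)
     = 12/(11*12) * (11^2/3 + 24.5^2/4 + 30.5^2/4) - 3*12
     = 0.090909 * 422.958 - 36
     = 2.450758.
Step 4: Ties present; correction factor C = 1 - 6/(11^3 - 11) = 0.995455. Corrected H = 2.450758 / 0.995455 = 2.461948.
Step 5: Under H0, H ~ chi^2(2); p-value = 0.292008.
Step 6: alpha = 0.1. fail to reject H0.

H = 2.4619, df = 2, p = 0.292008, fail to reject H0.


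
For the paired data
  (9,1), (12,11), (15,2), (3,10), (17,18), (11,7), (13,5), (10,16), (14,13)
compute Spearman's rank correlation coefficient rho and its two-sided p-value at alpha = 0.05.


Step 1: Rank x and y separately (midranks; no ties here).
rank(x): 9->2, 12->5, 15->8, 3->1, 17->9, 11->4, 13->6, 10->3, 14->7
rank(y): 1->1, 11->6, 2->2, 10->5, 18->9, 7->4, 5->3, 16->8, 13->7
Step 2: d_i = R_x(i) - R_y(i); compute d_i^2.
  (2-1)^2=1, (5-6)^2=1, (8-2)^2=36, (1-5)^2=16, (9-9)^2=0, (4-4)^2=0, (6-3)^2=9, (3-8)^2=25, (7-7)^2=0
sum(d^2) = 88.
Step 3: rho = 1 - 6*88 / (9*(9^2 - 1)) = 1 - 528/720 = 0.266667.
Step 4: Under H0, t = rho * sqrt((n-2)/(1-rho^2)) = 0.7320 ~ t(7).
Step 5: Two-sided p-value from the t-distribution with 7 df = 0.487922.
Step 6: alpha = 0.05. fail to reject H0.

rho = 0.2667, p = 0.487922, fail to reject H0 at alpha = 0.05.


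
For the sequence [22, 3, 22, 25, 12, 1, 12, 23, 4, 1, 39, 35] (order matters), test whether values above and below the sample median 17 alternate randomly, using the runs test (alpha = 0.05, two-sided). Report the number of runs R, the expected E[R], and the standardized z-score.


Step 1: Compute median = 17; label A = above, B = below.
Labels in order: ABAABBBABBAA  (n_A = 6, n_B = 6)
Step 2: Count runs R = 7.
Step 3: Under H0 (random ordering), E[R] = 2*n_A*n_B/(n_A+n_B) + 1 = 2*6*6/12 + 1 = 7.0000.
        Var[R] = 2*n_A*n_B*(2*n_A*n_B - n_A - n_B) / ((n_A+n_B)^2 * (n_A+n_B-1)) = 4320/1584 = 2.7273.
        SD[R] = 1.6514.
Step 4: R = E[R], so z = 0 with no continuity correction.
Step 5: Two-sided p-value via normal approximation = 2*(1 - Phi(|z|)) = 1.000000.
Step 6: alpha = 0.05. fail to reject H0.

R = 7, z = 0.0000, p = 1.000000, fail to reject H0.


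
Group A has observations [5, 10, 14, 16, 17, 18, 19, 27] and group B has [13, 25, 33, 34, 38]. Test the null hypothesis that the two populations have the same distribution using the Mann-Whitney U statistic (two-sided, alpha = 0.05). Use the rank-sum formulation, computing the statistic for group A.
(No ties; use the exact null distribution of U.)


Step 1: Combine and sort all 13 observations; assign midranks.
sorted (value, group): (5,X), (10,X), (13,Y), (14,X), (16,X), (17,X), (18,X), (19,X), (25,Y), (27,X), (33,Y), (34,Y), (38,Y)
ranks: 5->1, 10->2, 13->3, 14->4, 16->5, 17->6, 18->7, 19->8, 25->9, 27->10, 33->11, 34->12, 38->13
Step 2: Rank sum for X: R1 = 1 + 2 + 4 + 5 + 6 + 7 + 8 + 10 = 43.
Step 3: U_X = R1 - n1(n1+1)/2 = 43 - 8*9/2 = 43 - 36 = 7.
       U_Y = n1*n2 - U_X = 40 - 7 = 33.
Step 4: No ties, so the exact null distribution of U (based on enumerating the C(13,8) = 1287 equally likely rank assignments) gives the two-sided p-value.
Step 5: p-value = 0.065268; compare to alpha = 0.05. fail to reject H0.

U_X = 7, p = 0.065268, fail to reject H0 at alpha = 0.05.


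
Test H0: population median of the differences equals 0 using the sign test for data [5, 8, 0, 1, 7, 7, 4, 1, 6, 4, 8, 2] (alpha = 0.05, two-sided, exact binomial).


Step 1: Discard zero differences. Original n = 12; n_eff = number of nonzero differences = 11.
Nonzero differences (with sign): +5, +8, +1, +7, +7, +4, +1, +6, +4, +8, +2
Step 2: Count signs: positive = 11, negative = 0.
Step 3: Under H0: P(positive) = 0.5, so the number of positives S ~ Bin(11, 0.5).
Step 4: Two-sided exact p-value = sum of Bin(11,0.5) probabilities at or below the observed probability = 0.000977.
Step 5: alpha = 0.05. reject H0.

n_eff = 11, pos = 11, neg = 0, p = 0.000977, reject H0.


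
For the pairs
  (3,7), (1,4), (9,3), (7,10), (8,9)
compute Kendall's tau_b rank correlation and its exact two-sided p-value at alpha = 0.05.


Step 1: Enumerate the 10 unordered pairs (i,j) with i<j and classify each by sign(x_j-x_i) * sign(y_j-y_i).
  (1,2):dx=-2,dy=-3->C; (1,3):dx=+6,dy=-4->D; (1,4):dx=+4,dy=+3->C; (1,5):dx=+5,dy=+2->C
  (2,3):dx=+8,dy=-1->D; (2,4):dx=+6,dy=+6->C; (2,5):dx=+7,dy=+5->C; (3,4):dx=-2,dy=+7->D
  (3,5):dx=-1,dy=+6->D; (4,5):dx=+1,dy=-1->D
Step 2: C = 5, D = 5, total pairs = 10.
Step 3: tau = (C - D)/(n(n-1)/2) = (5 - 5)/10 = 0.000000.
Step 4: Exact two-sided p-value (enumerate n! = 120 permutations of y under H0): p = 1.000000.
Step 5: alpha = 0.05. fail to reject H0.

tau_b = 0.0000 (C=5, D=5), p = 1.000000, fail to reject H0.


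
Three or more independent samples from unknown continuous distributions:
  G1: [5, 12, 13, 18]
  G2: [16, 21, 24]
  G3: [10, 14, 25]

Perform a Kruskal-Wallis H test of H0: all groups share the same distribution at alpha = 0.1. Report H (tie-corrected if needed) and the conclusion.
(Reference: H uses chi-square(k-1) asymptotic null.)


Step 1: Combine all N = 10 observations and assign midranks.
sorted (value, group, rank): (5,G1,1), (10,G3,2), (12,G1,3), (13,G1,4), (14,G3,5), (16,G2,6), (18,G1,7), (21,G2,8), (24,G2,9), (25,G3,10)
Step 2: Sum ranks within each group.
R_1 = 15 (n_1 = 4)
R_2 = 23 (n_2 = 3)
R_3 = 17 (n_3 = 3)
Step 3: H = 12/(N(N+1)) * sum(R_i^2/n_i) - 3(N+1)
     = 12/(10*11) * (15^2/4 + 23^2/3 + 17^2/3) - 3*11
     = 0.109091 * 328.917 - 33
     = 2.881818.
Step 4: No ties, so H is used without correction.
Step 5: Under H0, H ~ chi^2(2); p-value = 0.236712.
Step 6: alpha = 0.1. fail to reject H0.

H = 2.8818, df = 2, p = 0.236712, fail to reject H0.


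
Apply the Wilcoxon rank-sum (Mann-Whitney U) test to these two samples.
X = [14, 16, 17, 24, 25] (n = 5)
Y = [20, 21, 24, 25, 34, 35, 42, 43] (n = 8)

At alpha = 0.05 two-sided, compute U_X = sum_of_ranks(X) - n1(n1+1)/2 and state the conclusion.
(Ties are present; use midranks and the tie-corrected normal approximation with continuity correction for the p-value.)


Step 1: Combine and sort all 13 observations; assign midranks.
sorted (value, group): (14,X), (16,X), (17,X), (20,Y), (21,Y), (24,X), (24,Y), (25,X), (25,Y), (34,Y), (35,Y), (42,Y), (43,Y)
ranks: 14->1, 16->2, 17->3, 20->4, 21->5, 24->6.5, 24->6.5, 25->8.5, 25->8.5, 34->10, 35->11, 42->12, 43->13
Step 2: Rank sum for X: R1 = 1 + 2 + 3 + 6.5 + 8.5 = 21.
Step 3: U_X = R1 - n1(n1+1)/2 = 21 - 5*6/2 = 21 - 15 = 6.
       U_Y = n1*n2 - U_X = 40 - 6 = 34.
Step 4: Ties are present, so use the tie-corrected normal approximation (with continuity correction) for the p-value.
Step 5: p-value = 0.047519; compare to alpha = 0.05. reject H0.

U_X = 6, p = 0.047519, reject H0 at alpha = 0.05.
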